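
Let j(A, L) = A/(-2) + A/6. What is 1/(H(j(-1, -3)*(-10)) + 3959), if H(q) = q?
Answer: 3/11867 ≈ 0.00025280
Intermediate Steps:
j(A, L) = -A/3 (j(A, L) = A*(-½) + A*(⅙) = -A/2 + A/6 = -A/3)
1/(H(j(-1, -3)*(-10)) + 3959) = 1/(-⅓*(-1)*(-10) + 3959) = 1/((⅓)*(-10) + 3959) = 1/(-10/3 + 3959) = 1/(11867/3) = 3/11867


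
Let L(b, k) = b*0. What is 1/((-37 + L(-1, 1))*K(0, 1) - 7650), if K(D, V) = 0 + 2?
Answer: -1/7724 ≈ -0.00012947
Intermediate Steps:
K(D, V) = 2
L(b, k) = 0
1/((-37 + L(-1, 1))*K(0, 1) - 7650) = 1/((-37 + 0)*2 - 7650) = 1/(-37*2 - 7650) = 1/(-74 - 7650) = 1/(-7724) = -1/7724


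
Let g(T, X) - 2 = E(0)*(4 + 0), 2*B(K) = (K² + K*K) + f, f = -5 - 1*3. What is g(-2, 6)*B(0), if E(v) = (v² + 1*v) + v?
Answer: -8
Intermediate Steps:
f = -8 (f = -5 - 3 = -8)
B(K) = -4 + K² (B(K) = ((K² + K*K) - 8)/2 = ((K² + K²) - 8)/2 = (2*K² - 8)/2 = (-8 + 2*K²)/2 = -4 + K²)
E(v) = v² + 2*v (E(v) = (v² + v) + v = (v + v²) + v = v² + 2*v)
g(T, X) = 2 (g(T, X) = 2 + (0*(2 + 0))*(4 + 0) = 2 + (0*2)*4 = 2 + 0*4 = 2 + 0 = 2)
g(-2, 6)*B(0) = 2*(-4 + 0²) = 2*(-4 + 0) = 2*(-4) = -8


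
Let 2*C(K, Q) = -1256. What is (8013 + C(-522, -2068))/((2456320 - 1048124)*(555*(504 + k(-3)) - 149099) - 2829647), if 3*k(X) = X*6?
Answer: 7385/179247847389 ≈ 4.1200e-8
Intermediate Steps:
C(K, Q) = -628 (C(K, Q) = (1/2)*(-1256) = -628)
k(X) = 2*X (k(X) = (X*6)/3 = (6*X)/3 = 2*X)
(8013 + C(-522, -2068))/((2456320 - 1048124)*(555*(504 + k(-3)) - 149099) - 2829647) = (8013 - 628)/((2456320 - 1048124)*(555*(504 + 2*(-3)) - 149099) - 2829647) = 7385/(1408196*(555*(504 - 6) - 149099) - 2829647) = 7385/(1408196*(555*498 - 149099) - 2829647) = 7385/(1408196*(276390 - 149099) - 2829647) = 7385/(1408196*127291 - 2829647) = 7385/(179250677036 - 2829647) = 7385/179247847389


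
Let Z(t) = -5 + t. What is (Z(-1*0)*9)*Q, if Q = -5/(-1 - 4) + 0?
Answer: -45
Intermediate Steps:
Q = 1 (Q = -5/(-5) + 0 = -1/5*(-5) + 0 = 1 + 0 = 1)
(Z(-1*0)*9)*Q = ((-5 - 1*0)*9)*1 = ((-5 + 0)*9)*1 = -5*9*1 = -45*1 = -45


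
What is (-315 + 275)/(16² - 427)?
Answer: 40/171 ≈ 0.23392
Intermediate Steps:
(-315 + 275)/(16² - 427) = -40/(256 - 427) = -40/(-171) = -40*(-1/171) = 40/171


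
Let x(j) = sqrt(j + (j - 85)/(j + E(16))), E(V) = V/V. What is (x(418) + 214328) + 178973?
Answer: 393301 + 5*sqrt(2940961)/419 ≈ 3.9332e+5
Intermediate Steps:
E(V) = 1
x(j) = sqrt(j + (-85 + j)/(1 + j)) (x(j) = sqrt(j + (j - 85)/(j + 1)) = sqrt(j + (-85 + j)/(1 + j)))
(x(418) + 214328) + 178973 = (sqrt((-85 + 418 + 418*(1 + 418))/(1 + 418)) + 214328) + 178973 = (sqrt((-85 + 418 + 418*419)/419) + 214328) + 178973 = (sqrt((-85 + 418 + 175142)/419) + 214328) + 178973 = (sqrt((1/419)*175475) + 214328) + 178973 = (sqrt(175475/419) + 214328) + 178973 = (5*sqrt(2940961)/419 + 214328) + 178973 = (214328 + 5*sqrt(2940961)/419) + 178973 = 393301 + 5*sqrt(2940961)/419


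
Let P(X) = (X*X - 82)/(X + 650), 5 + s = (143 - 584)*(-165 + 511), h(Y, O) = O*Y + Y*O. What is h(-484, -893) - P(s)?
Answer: 51541820061/50647 ≈ 1.0177e+6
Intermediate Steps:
h(Y, O) = 2*O*Y (h(Y, O) = O*Y + O*Y = 2*O*Y)
s = -152591 (s = -5 + (143 - 584)*(-165 + 511) = -5 - 441*346 = -5 - 152586 = -152591)
P(X) = (-82 + X²)/(650 + X) (P(X) = (X² - 82)/(650 + X) = (-82 + X²)/(650 + X))
h(-484, -893) - P(s) = 2*(-893)*(-484) - (-82 + (-152591)²)/(650 - 152591) = 864424 - (-82 + 23284013281)/(-151941) = 864424 - (-1)*23284013199/151941 = 864424 - 1*(-7761337733/50647) = 864424 + 7761337733/50647 = 51541820061/50647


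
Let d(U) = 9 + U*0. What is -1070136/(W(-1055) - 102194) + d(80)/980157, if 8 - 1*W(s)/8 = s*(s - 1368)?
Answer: 58282570089/1119135094625 ≈ 0.052078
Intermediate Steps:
W(s) = 64 - 8*s*(-1368 + s) (W(s) = 64 - 8*s*(s - 1368) = 64 - 8*s*(-1368 + s))
d(U) = 9 (d(U) = 9 + 0 = 9)
-1070136/(W(-1055) - 102194) + d(80)/980157 = -1070136/((64 - 8*(-1055)**2 + 10944*(-1055)) - 102194) + 9/980157 = -1070136/((64 - 8*1113025 - 11545920) - 102194) + 9*(1/980157) = -1070136/((64 - 8904200 - 11545920) - 102194) + 3/326719 = -1070136/(-20450056 - 102194) + 3/326719 = -1070136/(-20552250) + 3/326719 = -1070136*(-1/20552250) + 3/326719 = 178356/3425375 + 3/326719 = 58282570089/1119135094625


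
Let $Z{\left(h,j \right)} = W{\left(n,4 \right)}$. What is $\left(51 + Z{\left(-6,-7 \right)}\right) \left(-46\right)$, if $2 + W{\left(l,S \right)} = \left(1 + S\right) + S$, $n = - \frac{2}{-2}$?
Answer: $-2668$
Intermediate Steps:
$n = 1$ ($n = \left(-2\right) \left(- \frac{1}{2}\right) = 1$)
$W{\left(l,S \right)} = -1 + 2 S$ ($W{\left(l,S \right)} = -2 + \left(\left(1 + S\right) + S\right) = -2 + \left(1 + 2 S\right) = -1 + 2 S$)
$Z{\left(h,j \right)} = 7$ ($Z{\left(h,j \right)} = -1 + 2 \cdot 4 = -1 + 8 = 7$)
$\left(51 + Z{\left(-6,-7 \right)}\right) \left(-46\right) = \left(51 + 7\right) \left(-46\right) = 58 \left(-46\right) = -2668$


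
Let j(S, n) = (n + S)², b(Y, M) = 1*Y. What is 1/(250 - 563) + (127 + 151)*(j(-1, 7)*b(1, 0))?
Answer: 3132503/313 ≈ 10008.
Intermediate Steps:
b(Y, M) = Y
j(S, n) = (S + n)²
1/(250 - 563) + (127 + 151)*(j(-1, 7)*b(1, 0)) = 1/(250 - 563) + (127 + 151)*((-1 + 7)²*1) = 1/(-313) + 278*(6²*1) = -1/313 + 278*(36*1) = -1/313 + 278*36 = -1/313 + 10008 = 3132503/313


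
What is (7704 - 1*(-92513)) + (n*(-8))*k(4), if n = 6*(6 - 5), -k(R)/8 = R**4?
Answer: 198521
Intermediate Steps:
k(R) = -8*R**4
n = 6 (n = 6*1 = 6)
(7704 - 1*(-92513)) + (n*(-8))*k(4) = (7704 - 1*(-92513)) + (6*(-8))*(-8*4**4) = (7704 + 92513) - (-384)*256 = 100217 - 48*(-2048) = 100217 + 98304 = 198521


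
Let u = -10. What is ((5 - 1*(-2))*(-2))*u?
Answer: 140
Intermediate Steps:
((5 - 1*(-2))*(-2))*u = ((5 - 1*(-2))*(-2))*(-10) = ((5 + 2)*(-2))*(-10) = (7*(-2))*(-10) = -14*(-10) = 140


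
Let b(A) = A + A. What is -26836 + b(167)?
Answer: -26502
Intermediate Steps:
b(A) = 2*A
-26836 + b(167) = -26836 + 2*167 = -26836 + 334 = -26502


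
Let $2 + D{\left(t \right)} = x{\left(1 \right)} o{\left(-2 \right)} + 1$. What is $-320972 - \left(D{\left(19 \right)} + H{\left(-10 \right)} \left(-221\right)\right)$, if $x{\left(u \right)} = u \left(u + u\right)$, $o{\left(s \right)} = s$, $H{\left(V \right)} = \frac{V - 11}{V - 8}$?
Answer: $- \frac{1924255}{6} \approx -3.2071 \cdot 10^{5}$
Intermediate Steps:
$H{\left(V \right)} = \frac{-11 + V}{-8 + V}$
$x{\left(u \right)} = 2 u^{2}$ ($x{\left(u \right)} = u 2 u = 2 u^{2}$)
$D{\left(t \right)} = -5$ ($D{\left(t \right)} = -2 + \left(2 \cdot 1^{2} \left(-2\right) + 1\right) = -2 + \left(2 \cdot 1 \left(-2\right) + 1\right) = -2 + \left(2 \left(-2\right) + 1\right) = -2 + \left(-4 + 1\right) = -2 - 3 = -5$)
$-320972 - \left(D{\left(19 \right)} + H{\left(-10 \right)} \left(-221\right)\right) = -320972 - \left(-5 + \frac{-11 - 10}{-8 - 10} \left(-221\right)\right) = -320972 - \left(-5 + \frac{1}{-18} \left(-21\right) \left(-221\right)\right) = -320972 - \left(-5 + \left(- \frac{1}{18}\right) \left(-21\right) \left(-221\right)\right) = -320972 - \left(-5 + \frac{7}{6} \left(-221\right)\right) = -320972 - \left(-5 - \frac{1547}{6}\right) = -320972 - - \frac{1577}{6} = -320972 + \frac{1577}{6} = - \frac{1924255}{6}$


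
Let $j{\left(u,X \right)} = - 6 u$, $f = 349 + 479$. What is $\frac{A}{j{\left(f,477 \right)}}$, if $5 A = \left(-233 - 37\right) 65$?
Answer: $\frac{65}{92} \approx 0.70652$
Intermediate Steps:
$A = -3510$ ($A = \frac{\left(-233 - 37\right) 65}{5} = \frac{\left(-270\right) 65}{5} = \frac{1}{5} \left(-17550\right) = -3510$)
$f = 828$
$\frac{A}{j{\left(f,477 \right)}} = - \frac{3510}{\left(-6\right) 828} = - \frac{3510}{-4968} = \left(-3510\right) \left(- \frac{1}{4968}\right) = \frac{65}{92}$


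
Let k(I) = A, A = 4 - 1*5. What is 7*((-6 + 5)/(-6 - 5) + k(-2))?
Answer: -70/11 ≈ -6.3636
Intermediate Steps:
A = -1 (A = 4 - 5 = -1)
k(I) = -1
7*((-6 + 5)/(-6 - 5) + k(-2)) = 7*((-6 + 5)/(-6 - 5) - 1) = 7*(-1/(-11) - 1) = 7*(-1*(-1/11) - 1) = 7*(1/11 - 1) = 7*(-10/11) = -70/11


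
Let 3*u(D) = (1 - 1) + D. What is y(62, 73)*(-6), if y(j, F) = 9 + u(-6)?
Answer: -42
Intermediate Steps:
u(D) = D/3 (u(D) = ((1 - 1) + D)/3 = (0 + D)/3 = D/3)
y(j, F) = 7 (y(j, F) = 9 + (⅓)*(-6) = 9 - 2 = 7)
y(62, 73)*(-6) = 7*(-6) = -42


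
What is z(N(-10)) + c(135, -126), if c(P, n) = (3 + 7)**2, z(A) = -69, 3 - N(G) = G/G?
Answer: 31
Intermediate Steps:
N(G) = 2 (N(G) = 3 - G/G = 3 - 1*1 = 3 - 1 = 2)
c(P, n) = 100 (c(P, n) = 10**2 = 100)
z(N(-10)) + c(135, -126) = -69 + 100 = 31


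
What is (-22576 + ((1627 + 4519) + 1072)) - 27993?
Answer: -43351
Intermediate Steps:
(-22576 + ((1627 + 4519) + 1072)) - 27993 = (-22576 + (6146 + 1072)) - 27993 = (-22576 + 7218) - 27993 = -15358 - 27993 = -43351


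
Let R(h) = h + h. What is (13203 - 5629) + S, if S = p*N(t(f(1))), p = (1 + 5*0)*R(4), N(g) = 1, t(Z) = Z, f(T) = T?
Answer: 7582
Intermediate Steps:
R(h) = 2*h
p = 8 (p = (1 + 5*0)*(2*4) = (1 + 0)*8 = 1*8 = 8)
S = 8 (S = 8*1 = 8)
(13203 - 5629) + S = (13203 - 5629) + 8 = 7574 + 8 = 7582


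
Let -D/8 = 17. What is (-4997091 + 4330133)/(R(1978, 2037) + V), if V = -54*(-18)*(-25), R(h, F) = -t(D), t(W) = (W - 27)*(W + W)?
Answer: 333479/34318 ≈ 9.7173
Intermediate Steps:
D = -136 (D = -8*17 = -136)
t(W) = 2*W*(-27 + W) (t(W) = (-27 + W)*(2*W) = 2*W*(-27 + W))
R(h, F) = -44336 (R(h, F) = -2*(-136)*(-27 - 136) = -2*(-136)*(-163) = -1*44336 = -44336)
V = -24300 (V = 972*(-25) = -24300)
(-4997091 + 4330133)/(R(1978, 2037) + V) = (-4997091 + 4330133)/(-44336 - 24300) = -666958/(-68636) = -666958*(-1/68636) = 333479/34318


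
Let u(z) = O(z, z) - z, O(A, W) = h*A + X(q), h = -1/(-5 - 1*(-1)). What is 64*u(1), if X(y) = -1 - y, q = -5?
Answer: 208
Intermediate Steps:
h = ¼ (h = -1/(-5 + 1) = -1/(-4) = -1*(-¼) = ¼ ≈ 0.25000)
O(A, W) = 4 + A/4 (O(A, W) = A/4 + (-1 - 1*(-5)) = A/4 + (-1 + 5) = A/4 + 4 = 4 + A/4)
u(z) = 4 - 3*z/4 (u(z) = (4 + z/4) - z = 4 - 3*z/4)
64*u(1) = 64*(4 - ¾*1) = 64*(4 - ¾) = 64*(13/4) = 208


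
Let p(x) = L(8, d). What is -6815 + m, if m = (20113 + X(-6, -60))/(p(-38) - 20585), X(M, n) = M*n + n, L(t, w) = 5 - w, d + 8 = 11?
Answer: -140293558/20583 ≈ -6816.0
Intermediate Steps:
d = 3 (d = -8 + 11 = 3)
p(x) = 2 (p(x) = 5 - 1*3 = 5 - 3 = 2)
X(M, n) = n + M*n
m = -20413/20583 (m = (20113 - 60*(1 - 6))/(2 - 20585) = (20113 - 60*(-5))/(-20583) = (20113 + 300)*(-1/20583) = 20413*(-1/20583) = -20413/20583 ≈ -0.99174)
-6815 + m = -6815 - 20413/20583 = -140293558/20583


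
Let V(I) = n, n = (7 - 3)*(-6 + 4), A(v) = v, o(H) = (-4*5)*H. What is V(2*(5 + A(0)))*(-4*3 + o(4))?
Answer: 736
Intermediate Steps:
o(H) = -20*H
n = -8 (n = 4*(-2) = -8)
V(I) = -8
V(2*(5 + A(0)))*(-4*3 + o(4)) = -8*(-4*3 - 20*4) = -8*(-12 - 80) = -8*(-92) = 736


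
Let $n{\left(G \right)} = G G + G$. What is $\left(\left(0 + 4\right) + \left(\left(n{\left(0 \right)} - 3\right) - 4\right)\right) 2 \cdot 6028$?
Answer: $-36168$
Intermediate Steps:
$n{\left(G \right)} = G + G^{2}$ ($n{\left(G \right)} = G^{2} + G = G + G^{2}$)
$\left(\left(0 + 4\right) + \left(\left(n{\left(0 \right)} - 3\right) - 4\right)\right) 2 \cdot 6028 = \left(\left(0 + 4\right) - 7\right) 2 \cdot 6028 = \left(4 + \left(\left(0 \cdot 1 - 3\right) - 4\right)\right) 2 \cdot 6028 = \left(4 + \left(\left(0 - 3\right) - 4\right)\right) 2 \cdot 6028 = \left(4 - 7\right) 2 \cdot 6028 = \left(-3\right) 2 \cdot 6028 = \left(-6\right) 6028 = -36168$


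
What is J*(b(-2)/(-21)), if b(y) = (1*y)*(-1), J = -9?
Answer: 6/7 ≈ 0.85714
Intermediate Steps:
b(y) = -y (b(y) = y*(-1) = -y)
J*(b(-2)/(-21)) = -9*(-1*(-2))/(-21) = -18*(-1)/21 = -9*(-2/21) = 6/7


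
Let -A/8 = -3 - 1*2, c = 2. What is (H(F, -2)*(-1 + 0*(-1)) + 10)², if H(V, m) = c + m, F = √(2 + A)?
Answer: 100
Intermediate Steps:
A = 40 (A = -8*(-3 - 1*2) = -8*(-3 - 2) = -8*(-5) = 40)
F = √42 (F = √(2 + 40) = √42 ≈ 6.4807)
H(V, m) = 2 + m
(H(F, -2)*(-1 + 0*(-1)) + 10)² = ((2 - 2)*(-1 + 0*(-1)) + 10)² = (0*(-1 + 0) + 10)² = (0*(-1) + 10)² = (0 + 10)² = 10² = 100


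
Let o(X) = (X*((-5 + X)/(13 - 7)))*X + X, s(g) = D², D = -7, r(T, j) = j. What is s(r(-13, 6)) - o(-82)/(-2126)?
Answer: 3297/1063 ≈ 3.1016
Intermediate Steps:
s(g) = 49 (s(g) = (-7)² = 49)
o(X) = X + X²*(-⅚ + X/6) (o(X) = (X*((-5 + X)/6))*X + X = (X*((-5 + X)*(⅙)))*X + X = (X*(-⅚ + X/6))*X + X = X²*(-⅚ + X/6) + X = X + X²*(-⅚ + X/6))
s(r(-13, 6)) - o(-82)/(-2126) = 49 - (⅙)*(-82)*(6 + (-82)² - 5*(-82))/(-2126) = 49 - (⅙)*(-82)*(6 + 6724 + 410)*(-1)/2126 = 49 - (⅙)*(-82)*7140*(-1)/2126 = 49 - (-97580)*(-1)/2126 = 49 - 1*48790/1063 = 49 - 48790/1063 = 3297/1063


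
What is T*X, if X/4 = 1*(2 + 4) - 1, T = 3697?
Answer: 73940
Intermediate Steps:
X = 20 (X = 4*(1*(2 + 4) - 1) = 4*(1*6 - 1) = 4*(6 - 1) = 4*5 = 20)
T*X = 3697*20 = 73940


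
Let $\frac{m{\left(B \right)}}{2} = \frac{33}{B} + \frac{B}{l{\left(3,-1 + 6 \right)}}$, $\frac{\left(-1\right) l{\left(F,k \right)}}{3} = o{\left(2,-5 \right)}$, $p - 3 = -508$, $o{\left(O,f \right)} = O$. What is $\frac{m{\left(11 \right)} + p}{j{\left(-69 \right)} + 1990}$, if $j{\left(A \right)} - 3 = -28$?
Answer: $- \frac{1508}{5895} \approx -0.25581$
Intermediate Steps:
$j{\left(A \right)} = -25$ ($j{\left(A \right)} = 3 - 28 = -25$)
$p = -505$ ($p = 3 - 508 = -505$)
$l{\left(F,k \right)} = -6$ ($l{\left(F,k \right)} = \left(-3\right) 2 = -6$)
$m{\left(B \right)} = \frac{66}{B} - \frac{B}{3}$ ($m{\left(B \right)} = 2 \left(\frac{33}{B} + \frac{B}{-6}\right) = 2 \left(\frac{33}{B} + B \left(- \frac{1}{6}\right)\right) = 2 \left(\frac{33}{B} - \frac{B}{6}\right) = \frac{66}{B} - \frac{B}{3}$)
$\frac{m{\left(11 \right)} + p}{j{\left(-69 \right)} + 1990} = \frac{\left(\frac{66}{11} - \frac{11}{3}\right) - 505}{-25 + 1990} = \frac{\left(66 \cdot \frac{1}{11} - \frac{11}{3}\right) - 505}{1965} = \left(\left(6 - \frac{11}{3}\right) - 505\right) \frac{1}{1965} = \left(\frac{7}{3} - 505\right) \frac{1}{1965} = \left(- \frac{1508}{3}\right) \frac{1}{1965} = - \frac{1508}{5895}$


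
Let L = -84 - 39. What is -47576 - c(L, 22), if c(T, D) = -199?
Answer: -47377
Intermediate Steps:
L = -123
-47576 - c(L, 22) = -47576 - 1*(-199) = -47576 + 199 = -47377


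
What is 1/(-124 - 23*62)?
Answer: -1/1550 ≈ -0.00064516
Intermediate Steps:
1/(-124 - 23*62) = 1/(-124 - 1426) = 1/(-1550) = -1/1550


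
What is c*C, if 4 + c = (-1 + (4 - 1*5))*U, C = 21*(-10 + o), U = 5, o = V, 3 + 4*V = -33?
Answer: 5586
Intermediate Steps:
V = -9 (V = -¾ + (¼)*(-33) = -¾ - 33/4 = -9)
o = -9
C = -399 (C = 21*(-10 - 9) = 21*(-19) = -399)
c = -14 (c = -4 + (-1 + (4 - 1*5))*5 = -4 + (-1 + (4 - 5))*5 = -4 + (-1 - 1)*5 = -4 - 2*5 = -4 - 10 = -14)
c*C = -14*(-399) = 5586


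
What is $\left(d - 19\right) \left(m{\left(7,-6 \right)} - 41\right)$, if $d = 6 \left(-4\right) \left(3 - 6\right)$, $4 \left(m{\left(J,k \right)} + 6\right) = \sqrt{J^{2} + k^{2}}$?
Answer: $-2491 + \frac{53 \sqrt{85}}{4} \approx -2368.8$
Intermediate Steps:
$m{\left(J,k \right)} = -6 + \frac{\sqrt{J^{2} + k^{2}}}{4}$
$d = 72$ ($d = - 24 \left(3 - 6\right) = \left(-24\right) \left(-3\right) = 72$)
$\left(d - 19\right) \left(m{\left(7,-6 \right)} - 41\right) = \left(72 - 19\right) \left(\left(-6 + \frac{\sqrt{7^{2} + \left(-6\right)^{2}}}{4}\right) - 41\right) = 53 \left(\left(-6 + \frac{\sqrt{49 + 36}}{4}\right) - 41\right) = 53 \left(\left(-6 + \frac{\sqrt{85}}{4}\right) - 41\right) = 53 \left(-47 + \frac{\sqrt{85}}{4}\right) = -2491 + \frac{53 \sqrt{85}}{4}$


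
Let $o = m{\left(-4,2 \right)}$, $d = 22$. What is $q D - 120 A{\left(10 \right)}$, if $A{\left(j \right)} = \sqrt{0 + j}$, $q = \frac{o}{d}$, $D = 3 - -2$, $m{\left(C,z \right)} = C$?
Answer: $- \frac{10}{11} - 120 \sqrt{10} \approx -380.38$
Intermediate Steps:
$D = 5$ ($D = 3 + 2 = 5$)
$o = -4$
$q = - \frac{2}{11}$ ($q = - \frac{4}{22} = \left(-4\right) \frac{1}{22} = - \frac{2}{11} \approx -0.18182$)
$A{\left(j \right)} = \sqrt{j}$
$q D - 120 A{\left(10 \right)} = \left(- \frac{2}{11}\right) 5 - 120 \sqrt{10} = - \frac{10}{11} - 120 \sqrt{10}$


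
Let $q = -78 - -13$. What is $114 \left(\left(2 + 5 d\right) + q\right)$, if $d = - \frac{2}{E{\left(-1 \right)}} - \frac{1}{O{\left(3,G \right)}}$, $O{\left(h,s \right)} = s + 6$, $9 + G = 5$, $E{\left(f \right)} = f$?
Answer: $-6327$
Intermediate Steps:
$q = -65$ ($q = -78 + 13 = -65$)
$G = -4$ ($G = -9 + 5 = -4$)
$O{\left(h,s \right)} = 6 + s$
$d = \frac{3}{2}$ ($d = - \frac{2}{-1} - \frac{1}{6 - 4} = \left(-2\right) \left(-1\right) - \frac{1}{2} = 2 - \frac{1}{2} = \frac{3}{2} \approx 1.5$)
$114 \left(\left(2 + 5 d\right) + q\right) = 114 \left(\left(2 + 5 \cdot \frac{3}{2}\right) - 65\right) = 114 \left(\left(2 + \frac{15}{2}\right) - 65\right) = 114 \left(\frac{19}{2} - 65\right) = 114 \left(- \frac{111}{2}\right) = -6327$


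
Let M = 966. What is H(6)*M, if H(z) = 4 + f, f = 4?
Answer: 7728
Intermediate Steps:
H(z) = 8 (H(z) = 4 + 4 = 8)
H(6)*M = 8*966 = 7728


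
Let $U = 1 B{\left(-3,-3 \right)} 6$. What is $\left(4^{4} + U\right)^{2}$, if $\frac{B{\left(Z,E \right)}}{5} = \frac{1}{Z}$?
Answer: $60516$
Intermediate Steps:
$B{\left(Z,E \right)} = \frac{5}{Z}$
$U = -10$ ($U = 1 \frac{5}{-3} \cdot 6 = 1 \cdot 5 \left(- \frac{1}{3}\right) 6 = 1 \left(- \frac{5}{3}\right) 6 = \left(- \frac{5}{3}\right) 6 = -10$)
$\left(4^{4} + U\right)^{2} = \left(4^{4} - 10\right)^{2} = \left(256 - 10\right)^{2} = 246^{2} = 60516$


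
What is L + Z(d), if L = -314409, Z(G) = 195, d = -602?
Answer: -314214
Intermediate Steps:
L + Z(d) = -314409 + 195 = -314214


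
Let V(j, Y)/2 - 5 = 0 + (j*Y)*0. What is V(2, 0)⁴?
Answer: 10000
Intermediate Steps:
V(j, Y) = 10 (V(j, Y) = 10 + 2*(0 + (j*Y)*0) = 10 + 2*(0 + (Y*j)*0) = 10 + 2*(0 + 0) = 10 + 2*0 = 10 + 0 = 10)
V(2, 0)⁴ = 10⁴ = 10000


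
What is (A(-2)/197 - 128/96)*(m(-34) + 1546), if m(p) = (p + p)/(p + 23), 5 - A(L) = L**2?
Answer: -13403090/6501 ≈ -2061.7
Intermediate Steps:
A(L) = 5 - L**2
m(p) = 2*p/(23 + p) (m(p) = (2*p)/(23 + p) = 2*p/(23 + p))
(A(-2)/197 - 128/96)*(m(-34) + 1546) = ((5 - 1*(-2)**2)/197 - 128/96)*(2*(-34)/(23 - 34) + 1546) = ((5 - 1*4)*(1/197) - 128*1/96)*(2*(-34)/(-11) + 1546) = ((5 - 4)*(1/197) - 4/3)*(2*(-34)*(-1/11) + 1546) = (1*(1/197) - 4/3)*(68/11 + 1546) = (1/197 - 4/3)*(17074/11) = -785/591*17074/11 = -13403090/6501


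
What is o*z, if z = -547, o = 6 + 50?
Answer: -30632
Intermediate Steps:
o = 56
o*z = 56*(-547) = -30632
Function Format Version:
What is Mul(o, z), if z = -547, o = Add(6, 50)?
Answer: -30632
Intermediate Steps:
o = 56
Mul(o, z) = Mul(56, -547) = -30632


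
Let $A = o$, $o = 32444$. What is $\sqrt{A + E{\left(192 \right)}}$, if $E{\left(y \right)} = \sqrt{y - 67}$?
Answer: $\sqrt{32444 + 5 \sqrt{5}} \approx 180.15$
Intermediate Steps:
$A = 32444$
$E{\left(y \right)} = \sqrt{-67 + y}$
$\sqrt{A + E{\left(192 \right)}} = \sqrt{32444 + \sqrt{-67 + 192}} = \sqrt{32444 + \sqrt{125}} = \sqrt{32444 + 5 \sqrt{5}}$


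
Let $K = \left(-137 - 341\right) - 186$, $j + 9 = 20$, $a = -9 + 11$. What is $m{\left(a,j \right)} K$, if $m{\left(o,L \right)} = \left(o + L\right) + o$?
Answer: $-9960$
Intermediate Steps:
$a = 2$
$j = 11$ ($j = -9 + 20 = 11$)
$K = -664$ ($K = -478 - 186 = -664$)
$m{\left(o,L \right)} = L + 2 o$ ($m{\left(o,L \right)} = \left(L + o\right) + o = L + 2 o$)
$m{\left(a,j \right)} K = \left(11 + 2 \cdot 2\right) \left(-664\right) = \left(11 + 4\right) \left(-664\right) = 15 \left(-664\right) = -9960$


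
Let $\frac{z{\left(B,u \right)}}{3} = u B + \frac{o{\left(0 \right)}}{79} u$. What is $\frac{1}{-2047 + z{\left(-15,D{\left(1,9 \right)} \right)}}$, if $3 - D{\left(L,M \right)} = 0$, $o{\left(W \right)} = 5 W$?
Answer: $- \frac{1}{2182} \approx -0.00045829$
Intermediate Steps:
$D{\left(L,M \right)} = 3$ ($D{\left(L,M \right)} = 3 - 0 = 3 + 0 = 3$)
$z{\left(B,u \right)} = 3 B u$ ($z{\left(B,u \right)} = 3 \left(u B + \frac{5 \cdot 0}{79} u\right) = 3 \left(B u + 0 \cdot \frac{1}{79} u\right) = 3 \left(B u + 0 u\right) = 3 \left(B u + 0\right) = 3 B u$)
$\frac{1}{-2047 + z{\left(-15,D{\left(1,9 \right)} \right)}} = \frac{1}{-2047 + 3 \left(-15\right) 3} = \frac{1}{-2047 - 135} = \frac{1}{-2182} = - \frac{1}{2182}$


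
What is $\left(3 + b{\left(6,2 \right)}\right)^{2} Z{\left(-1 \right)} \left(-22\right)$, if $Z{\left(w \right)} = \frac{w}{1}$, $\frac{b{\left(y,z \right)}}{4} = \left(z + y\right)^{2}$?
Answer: $1475782$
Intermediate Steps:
$b{\left(y,z \right)} = 4 \left(y + z\right)^{2}$ ($b{\left(y,z \right)} = 4 \left(z + y\right)^{2} = 4 \left(y + z\right)^{2}$)
$Z{\left(w \right)} = w$ ($Z{\left(w \right)} = w 1 = w$)
$\left(3 + b{\left(6,2 \right)}\right)^{2} Z{\left(-1 \right)} \left(-22\right) = \left(3 + 4 \left(6 + 2\right)^{2}\right)^{2} \left(-1\right) \left(-22\right) = \left(3 + 4 \cdot 8^{2}\right)^{2} \left(-1\right) \left(-22\right) = \left(3 + 4 \cdot 64\right)^{2} \left(-1\right) \left(-22\right) = \left(3 + 256\right)^{2} \left(-1\right) \left(-22\right) = 259^{2} \left(-1\right) \left(-22\right) = 67081 \left(-1\right) \left(-22\right) = \left(-67081\right) \left(-22\right) = 1475782$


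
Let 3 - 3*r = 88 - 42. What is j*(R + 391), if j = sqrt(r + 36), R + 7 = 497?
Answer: 881*sqrt(195)/3 ≈ 4100.8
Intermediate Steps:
R = 490 (R = -7 + 497 = 490)
r = -43/3 (r = 1 - (88 - 42)/3 = 1 - 1/3*46 = 1 - 46/3 = -43/3 ≈ -14.333)
j = sqrt(195)/3 (j = sqrt(-43/3 + 36) = sqrt(65/3) = sqrt(195)/3 ≈ 4.6547)
j*(R + 391) = (sqrt(195)/3)*(490 + 391) = (sqrt(195)/3)*881 = 881*sqrt(195)/3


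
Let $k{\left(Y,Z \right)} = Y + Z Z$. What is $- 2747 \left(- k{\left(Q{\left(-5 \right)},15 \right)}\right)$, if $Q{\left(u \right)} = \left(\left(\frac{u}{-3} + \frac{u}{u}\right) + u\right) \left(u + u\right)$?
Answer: $\frac{2046515}{3} \approx 6.8217 \cdot 10^{5}$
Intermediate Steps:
$Q{\left(u \right)} = 2 u \left(1 + \frac{2 u}{3}\right)$ ($Q{\left(u \right)} = \left(\left(u \left(- \frac{1}{3}\right) + 1\right) + u\right) 2 u = \left(\left(- \frac{u}{3} + 1\right) + u\right) 2 u = \left(\left(1 - \frac{u}{3}\right) + u\right) 2 u = \left(1 + \frac{2 u}{3}\right) 2 u = 2 u \left(1 + \frac{2 u}{3}\right)$)
$k{\left(Y,Z \right)} = Y + Z^{2}$
$- 2747 \left(- k{\left(Q{\left(-5 \right)},15 \right)}\right) = - 2747 \left(- (\frac{2}{3} \left(-5\right) \left(3 + 2 \left(-5\right)\right) + 15^{2})\right) = - 2747 \left(- (\frac{2}{3} \left(-5\right) \left(3 - 10\right) + 225)\right) = - 2747 \left(- (\frac{2}{3} \left(-5\right) \left(-7\right) + 225)\right) = - 2747 \left(- (\frac{70}{3} + 225)\right) = - 2747 \left(\left(-1\right) \frac{745}{3}\right) = \left(-2747\right) \left(- \frac{745}{3}\right) = \frac{2046515}{3}$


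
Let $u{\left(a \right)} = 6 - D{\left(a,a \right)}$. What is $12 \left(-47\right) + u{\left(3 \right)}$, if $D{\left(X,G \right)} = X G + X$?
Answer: $-570$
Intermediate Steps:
$D{\left(X,G \right)} = X + G X$ ($D{\left(X,G \right)} = G X + X = X + G X$)
$u{\left(a \right)} = 6 - a \left(1 + a\right)$
$12 \left(-47\right) + u{\left(3 \right)} = 12 \left(-47\right) + \left(6 - 3 \left(1 + 3\right)\right) = -564 + \left(6 - 3 \cdot 4\right) = -564 + \left(6 - 12\right) = -564 - 6 = -570$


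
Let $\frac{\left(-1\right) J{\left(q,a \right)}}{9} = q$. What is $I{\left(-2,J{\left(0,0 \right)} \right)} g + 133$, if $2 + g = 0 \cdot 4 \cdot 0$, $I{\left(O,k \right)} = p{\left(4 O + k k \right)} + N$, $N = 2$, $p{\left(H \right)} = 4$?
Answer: $121$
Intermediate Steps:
$J{\left(q,a \right)} = - 9 q$
$I{\left(O,k \right)} = 6$ ($I{\left(O,k \right)} = 4 + 2 = 6$)
$g = -2$ ($g = -2 + 0 \cdot 4 \cdot 0 = -2 + 0 \cdot 0 = -2 + 0 = -2$)
$I{\left(-2,J{\left(0,0 \right)} \right)} g + 133 = 6 \left(-2\right) + 133 = -12 + 133 = 121$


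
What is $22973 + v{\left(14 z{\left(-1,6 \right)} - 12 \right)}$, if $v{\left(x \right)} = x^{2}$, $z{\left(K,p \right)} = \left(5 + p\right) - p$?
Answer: $26337$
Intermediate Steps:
$z{\left(K,p \right)} = 5$
$22973 + v{\left(14 z{\left(-1,6 \right)} - 12 \right)} = 22973 + \left(14 \cdot 5 - 12\right)^{2} = 22973 + \left(70 - 12\right)^{2} = 22973 + 58^{2} = 22973 + 3364 = 26337$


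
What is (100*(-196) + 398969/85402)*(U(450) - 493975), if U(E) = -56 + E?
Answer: 825998045897211/85402 ≈ 9.6719e+9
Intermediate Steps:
(100*(-196) + 398969/85402)*(U(450) - 493975) = (100*(-196) + 398969/85402)*((-56 + 450) - 493975) = (-19600 + 398969*(1/85402))*(394 - 493975) = (-19600 + 398969/85402)*(-493581) = -1673480231/85402*(-493581) = 825998045897211/85402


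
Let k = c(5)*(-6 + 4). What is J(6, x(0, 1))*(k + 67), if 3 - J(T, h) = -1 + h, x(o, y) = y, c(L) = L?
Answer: 171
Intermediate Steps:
J(T, h) = 4 - h (J(T, h) = 3 - (-1 + h) = 3 + (1 - h) = 4 - h)
k = -10 (k = 5*(-6 + 4) = 5*(-2) = -10)
J(6, x(0, 1))*(k + 67) = (4 - 1*1)*(-10 + 67) = (4 - 1)*57 = 3*57 = 171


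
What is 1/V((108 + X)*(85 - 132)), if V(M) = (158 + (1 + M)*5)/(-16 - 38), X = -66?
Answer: 54/9707 ≈ 0.0055630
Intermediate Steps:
V(M) = -163/54 - 5*M/54 (V(M) = (158 + (5 + 5*M))/(-54) = (163 + 5*M)*(-1/54) = -163/54 - 5*M/54)
1/V((108 + X)*(85 - 132)) = 1/(-163/54 - 5*(108 - 66)*(85 - 132)/54) = 1/(-163/54 - 35*(-47)/9) = 1/(-163/54 - 5/54*(-1974)) = 1/(-163/54 + 1645/9) = 1/(9707/54) = 54/9707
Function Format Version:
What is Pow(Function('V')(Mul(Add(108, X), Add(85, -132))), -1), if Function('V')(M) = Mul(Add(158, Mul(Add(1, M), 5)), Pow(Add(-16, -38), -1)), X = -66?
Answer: Rational(54, 9707) ≈ 0.0055630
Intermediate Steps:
Function('V')(M) = Add(Rational(-163, 54), Mul(Rational(-5, 54), M)) (Function('V')(M) = Mul(Add(158, Add(5, Mul(5, M))), Pow(-54, -1)) = Mul(Add(163, Mul(5, M)), Rational(-1, 54)) = Add(Rational(-163, 54), Mul(Rational(-5, 54), M)))
Pow(Function('V')(Mul(Add(108, X), Add(85, -132))), -1) = Pow(Add(Rational(-163, 54), Mul(Rational(-5, 54), Mul(Add(108, -66), Add(85, -132)))), -1) = Pow(Add(Rational(-163, 54), Mul(Rational(-5, 54), Mul(42, -47))), -1) = Pow(Add(Rational(-163, 54), Mul(Rational(-5, 54), -1974)), -1) = Pow(Add(Rational(-163, 54), Rational(1645, 9)), -1) = Pow(Rational(9707, 54), -1) = Rational(54, 9707)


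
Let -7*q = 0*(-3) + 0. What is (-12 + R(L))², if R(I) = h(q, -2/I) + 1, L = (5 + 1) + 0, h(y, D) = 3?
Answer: 64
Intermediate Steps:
q = 0 (q = -(0*(-3) + 0)/7 = -(0 + 0)/7 = -⅐*0 = 0)
L = 6 (L = 6 + 0 = 6)
R(I) = 4 (R(I) = 3 + 1 = 4)
(-12 + R(L))² = (-12 + 4)² = (-8)² = 64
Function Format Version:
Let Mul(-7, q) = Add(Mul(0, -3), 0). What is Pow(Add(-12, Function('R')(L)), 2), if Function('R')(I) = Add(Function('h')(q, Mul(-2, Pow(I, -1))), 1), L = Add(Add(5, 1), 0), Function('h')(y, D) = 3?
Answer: 64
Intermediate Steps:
q = 0 (q = Mul(Rational(-1, 7), Add(Mul(0, -3), 0)) = Mul(Rational(-1, 7), Add(0, 0)) = Mul(Rational(-1, 7), 0) = 0)
L = 6 (L = Add(6, 0) = 6)
Function('R')(I) = 4 (Function('R')(I) = Add(3, 1) = 4)
Pow(Add(-12, Function('R')(L)), 2) = Pow(Add(-12, 4), 2) = Pow(-8, 2) = 64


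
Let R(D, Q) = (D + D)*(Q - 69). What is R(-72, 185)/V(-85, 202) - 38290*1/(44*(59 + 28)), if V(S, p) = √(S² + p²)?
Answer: -19145/1914 - 16704*√48029/48029 ≈ -86.223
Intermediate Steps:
R(D, Q) = 2*D*(-69 + Q) (R(D, Q) = (2*D)*(-69 + Q) = 2*D*(-69 + Q))
R(-72, 185)/V(-85, 202) - 38290*1/(44*(59 + 28)) = (2*(-72)*(-69 + 185))/(√((-85)² + 202²)) - 38290*1/(44*(59 + 28)) = (2*(-72)*116)/(√(7225 + 40804)) - 38290/(87*44) = -16704*√48029/48029 - 38290/3828 = -16704*√48029/48029 - 38290*1/3828 = -16704*√48029/48029 - 19145/1914 = -19145/1914 - 16704*√48029/48029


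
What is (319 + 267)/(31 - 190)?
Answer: -586/159 ≈ -3.6855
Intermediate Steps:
(319 + 267)/(31 - 190) = 586/(-159) = 586*(-1/159) = -586/159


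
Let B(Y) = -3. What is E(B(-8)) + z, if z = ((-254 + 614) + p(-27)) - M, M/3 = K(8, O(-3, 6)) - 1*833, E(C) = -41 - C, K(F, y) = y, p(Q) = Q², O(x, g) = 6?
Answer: 3532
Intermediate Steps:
M = -2481 (M = 3*(6 - 1*833) = 3*(6 - 833) = 3*(-827) = -2481)
z = 3570 (z = ((-254 + 614) + (-27)²) - 1*(-2481) = (360 + 729) + 2481 = 1089 + 2481 = 3570)
E(B(-8)) + z = (-41 - 1*(-3)) + 3570 = (-41 + 3) + 3570 = -38 + 3570 = 3532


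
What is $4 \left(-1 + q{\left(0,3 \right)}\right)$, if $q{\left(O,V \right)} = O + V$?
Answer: $8$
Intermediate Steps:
$4 \left(-1 + q{\left(0,3 \right)}\right) = 4 \left(-1 + \left(0 + 3\right)\right) = 4 \left(-1 + 3\right) = 4 \cdot 2 = 8$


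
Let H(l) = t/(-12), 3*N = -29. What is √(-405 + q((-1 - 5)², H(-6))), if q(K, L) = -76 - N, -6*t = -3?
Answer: I*√4242/3 ≈ 21.71*I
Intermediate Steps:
N = -29/3 (N = (⅓)*(-29) = -29/3 ≈ -9.6667)
t = ½ (t = -⅙*(-3) = ½ ≈ 0.50000)
H(l) = -1/24 (H(l) = (½)/(-12) = (½)*(-1/12) = -1/24)
q(K, L) = -199/3 (q(K, L) = -76 - 1*(-29/3) = -76 + 29/3 = -199/3)
√(-405 + q((-1 - 5)², H(-6))) = √(-405 - 199/3) = √(-1414/3) = I*√4242/3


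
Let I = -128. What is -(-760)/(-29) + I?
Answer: -4472/29 ≈ -154.21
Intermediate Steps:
-(-760)/(-29) + I = -(-760)/(-29) - 128 = -(-760)*(-1)/29 - 128 = -19*40/29 - 128 = -760/29 - 128 = -4472/29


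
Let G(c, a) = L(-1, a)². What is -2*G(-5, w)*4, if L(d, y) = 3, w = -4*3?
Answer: -72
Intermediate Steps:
w = -12
G(c, a) = 9 (G(c, a) = 3² = 9)
-2*G(-5, w)*4 = -2*9*4 = -18*4 = -72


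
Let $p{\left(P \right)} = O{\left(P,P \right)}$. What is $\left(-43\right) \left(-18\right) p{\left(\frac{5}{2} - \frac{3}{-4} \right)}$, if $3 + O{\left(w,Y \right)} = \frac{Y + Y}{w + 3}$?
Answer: $- \frac{37926}{25} \approx -1517.0$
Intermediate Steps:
$O{\left(w,Y \right)} = -3 + \frac{2 Y}{3 + w}$ ($O{\left(w,Y \right)} = -3 + \frac{Y + Y}{w + 3} = -3 + \frac{2 Y}{3 + w}$)
$p{\left(P \right)} = \frac{-9 - P}{3 + P}$ ($p{\left(P \right)} = \frac{-9 - 3 P + 2 P}{3 + P} = \frac{-9 - P}{3 + P}$)
$\left(-43\right) \left(-18\right) p{\left(\frac{5}{2} - \frac{3}{-4} \right)} = \left(-43\right) \left(-18\right) \frac{-9 - \left(\frac{5}{2} - \frac{3}{-4}\right)}{3 + \left(\frac{5}{2} - \frac{3}{-4}\right)} = 774 \frac{-9 - \left(5 \cdot \frac{1}{2} - - \frac{3}{4}\right)}{3 + \left(5 \cdot \frac{1}{2} - - \frac{3}{4}\right)} = 774 \frac{-9 - \left(\frac{5}{2} + \frac{3}{4}\right)}{3 + \left(\frac{5}{2} + \frac{3}{4}\right)} = 774 \frac{-9 - \frac{13}{4}}{3 + \frac{13}{4}} = 774 \frac{-9 - \frac{13}{4}}{\frac{25}{4}} = 774 \cdot \frac{4}{25} \left(- \frac{49}{4}\right) = 774 \left(- \frac{49}{25}\right) = - \frac{37926}{25}$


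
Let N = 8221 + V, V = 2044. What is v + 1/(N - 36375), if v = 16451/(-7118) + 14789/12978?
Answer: -100930549313/86141929230 ≈ -1.1717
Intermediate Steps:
N = 10265 (N = 8221 + 2044 = 10265)
v = -27058244/23094351 (v = 16451*(-1/7118) + 14789*(1/12978) = -16451/7118 + 14789/12978 = -27058244/23094351 ≈ -1.1716)
v + 1/(N - 36375) = -27058244/23094351 + 1/(10265 - 36375) = -27058244/23094351 + 1/(-26110) = -27058244/23094351 - 1/26110 = -100930549313/86141929230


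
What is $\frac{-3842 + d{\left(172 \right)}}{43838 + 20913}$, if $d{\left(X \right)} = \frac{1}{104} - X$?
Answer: $- \frac{417455}{6734104} \approx -0.061991$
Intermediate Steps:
$d{\left(X \right)} = \frac{1}{104} - X$
$\frac{-3842 + d{\left(172 \right)}}{43838 + 20913} = \frac{-3842 + \left(\frac{1}{104} - 172\right)}{43838 + 20913} = \frac{-3842 + \left(\frac{1}{104} - 172\right)}{64751} = \left(-3842 - \frac{17887}{104}\right) \frac{1}{64751} = \left(- \frac{417455}{104}\right) \frac{1}{64751} = - \frac{417455}{6734104}$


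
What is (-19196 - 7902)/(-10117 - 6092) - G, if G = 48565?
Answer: -787162987/16209 ≈ -48563.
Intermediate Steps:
(-19196 - 7902)/(-10117 - 6092) - G = (-19196 - 7902)/(-10117 - 6092) - 1*48565 = -27098/(-16209) - 48565 = -27098*(-1/16209) - 48565 = 27098/16209 - 48565 = -787162987/16209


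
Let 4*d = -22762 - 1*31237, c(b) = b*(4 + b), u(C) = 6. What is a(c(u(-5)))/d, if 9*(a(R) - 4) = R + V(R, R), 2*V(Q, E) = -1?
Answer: -382/485991 ≈ -0.00078602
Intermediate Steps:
V(Q, E) = -1/2 (V(Q, E) = (1/2)*(-1) = -1/2)
a(R) = 71/18 + R/9 (a(R) = 4 + (R - 1/2)/9 = 4 + (-1/2 + R)/9 = 4 + (-1/18 + R/9) = 71/18 + R/9)
d = -53999/4 (d = (-22762 - 1*31237)/4 = (-22762 - 31237)/4 = (1/4)*(-53999) = -53999/4 ≈ -13500.)
a(c(u(-5)))/d = (71/18 + (6*(4 + 6))/9)/(-53999/4) = (71/18 + (6*10)/9)*(-4/53999) = (71/18 + (1/9)*60)*(-4/53999) = (71/18 + 20/3)*(-4/53999) = (191/18)*(-4/53999) = -382/485991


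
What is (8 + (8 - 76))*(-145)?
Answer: 8700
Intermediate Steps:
(8 + (8 - 76))*(-145) = (8 - 68)*(-145) = -60*(-145) = 8700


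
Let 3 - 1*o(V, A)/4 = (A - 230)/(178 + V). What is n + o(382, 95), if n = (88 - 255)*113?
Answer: -528025/28 ≈ -18858.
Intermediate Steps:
o(V, A) = 12 - 4*(-230 + A)/(178 + V) (o(V, A) = 12 - 4*(A - 230)/(178 + V) = 12 - 4*(-230 + A)/(178 + V))
n = -18871 (n = -167*113 = -18871)
n + o(382, 95) = -18871 + 4*(764 - 1*95 + 3*382)/(178 + 382) = -18871 + 4*(764 - 95 + 1146)/560 = -18871 + 4*(1/560)*1815 = -18871 + 363/28 = -528025/28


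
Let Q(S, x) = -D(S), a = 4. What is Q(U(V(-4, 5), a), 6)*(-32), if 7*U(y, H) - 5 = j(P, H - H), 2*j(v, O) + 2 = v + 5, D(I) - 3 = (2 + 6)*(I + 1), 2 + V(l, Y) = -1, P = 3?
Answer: 4512/7 ≈ 644.57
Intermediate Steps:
V(l, Y) = -3 (V(l, Y) = -2 - 1 = -3)
D(I) = 11 + 8*I (D(I) = 3 + (2 + 6)*(I + 1) = 3 + 8*(1 + I) = 3 + (8 + 8*I) = 11 + 8*I)
j(v, O) = 3/2 + v/2 (j(v, O) = -1 + (v + 5)/2 = -1 + (5 + v)/2 = -1 + (5/2 + v/2) = 3/2 + v/2)
U(y, H) = 8/7 (U(y, H) = 5/7 + (3/2 + (½)*3)/7 = 5/7 + (3/2 + 3/2)/7 = 5/7 + (⅐)*3 = 5/7 + 3/7 = 8/7)
Q(S, x) = -11 - 8*S (Q(S, x) = -(11 + 8*S) = -11 - 8*S)
Q(U(V(-4, 5), a), 6)*(-32) = (-11 - 8*8/7)*(-32) = (-11 - 64/7)*(-32) = -141/7*(-32) = 4512/7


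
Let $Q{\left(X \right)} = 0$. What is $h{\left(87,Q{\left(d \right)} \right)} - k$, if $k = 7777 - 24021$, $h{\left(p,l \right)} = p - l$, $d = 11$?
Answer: $16331$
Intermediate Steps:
$k = -16244$ ($k = 7777 - 24021 = -16244$)
$h{\left(87,Q{\left(d \right)} \right)} - k = \left(87 - 0\right) - -16244 = \left(87 + 0\right) + 16244 = 87 + 16244 = 16331$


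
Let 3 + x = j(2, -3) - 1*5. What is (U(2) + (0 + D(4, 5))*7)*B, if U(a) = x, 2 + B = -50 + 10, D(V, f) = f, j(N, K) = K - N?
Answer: -924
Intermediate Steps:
B = -42 (B = -2 + (-50 + 10) = -2 - 40 = -42)
x = -13 (x = -3 + ((-3 - 1*2) - 1*5) = -3 + ((-3 - 2) - 5) = -3 + (-5 - 5) = -3 - 10 = -13)
U(a) = -13
(U(2) + (0 + D(4, 5))*7)*B = (-13 + (0 + 5)*7)*(-42) = (-13 + 5*7)*(-42) = (-13 + 35)*(-42) = 22*(-42) = -924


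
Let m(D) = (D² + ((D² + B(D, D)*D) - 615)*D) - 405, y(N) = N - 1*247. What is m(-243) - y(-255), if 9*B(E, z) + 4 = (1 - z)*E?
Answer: -403181372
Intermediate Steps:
B(E, z) = -4/9 + E*(1 - z)/9 (B(E, z) = -4/9 + ((1 - z)*E)/9 = -4/9 + (E*(1 - z))/9 = -4/9 + E*(1 - z)/9)
y(N) = -247 + N (y(N) = N - 247 = -247 + N)
m(D) = -405 + D² + D*(-615 + D² + D*(-4/9 - D²/9 + D/9)) (m(D) = (D² + ((D² + (-4/9 + D/9 - D*D/9)*D) - 615)*D) - 405 = (D² + ((D² + (-4/9 + D/9 - D²/9)*D) - 615)*D) - 405 = (D² + ((D² + (-4/9 - D²/9 + D/9)*D) - 615)*D) - 405 = (D² + ((D² + D*(-4/9 - D²/9 + D/9)) - 615)*D) - 405 = (D² + (-615 + D² + D*(-4/9 - D²/9 + D/9))*D) - 405 = (D² + D*(-615 + D² + D*(-4/9 - D²/9 + D/9))) - 405 = -405 + D² + D*(-615 + D² + D*(-4/9 - D²/9 + D/9)))
m(-243) - y(-255) = (-405 - 615*(-243) - ⅑*(-243)⁴ + (5/9)*(-243)² + (10/9)*(-243)³) - (-247 - 255) = (-405 + 149445 - ⅑*3486784401 + (5/9)*59049 + (10/9)*(-14348907)) - 1*(-502) = (-405 + 149445 - 387420489 + 32805 - 15943230) + 502 = -403181874 + 502 = -403181372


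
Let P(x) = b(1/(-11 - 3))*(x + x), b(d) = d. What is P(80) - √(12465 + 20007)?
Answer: -80/7 - 6*√902 ≈ -191.63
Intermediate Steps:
P(x) = -x/7 (P(x) = (x + x)/(-11 - 3) = (2*x)/(-14) = -x/7)
P(80) - √(12465 + 20007) = -⅐*80 - √(12465 + 20007) = -80/7 - √32472 = -80/7 - 6*√902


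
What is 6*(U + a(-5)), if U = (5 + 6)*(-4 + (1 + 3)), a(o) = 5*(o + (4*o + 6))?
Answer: -570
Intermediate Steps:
a(o) = 30 + 25*o (a(o) = 5*(o + (6 + 4*o)) = 5*(6 + 5*o) = 30 + 25*o)
U = 0 (U = 11*(-4 + 4) = 11*0 = 0)
6*(U + a(-5)) = 6*(0 + (30 + 25*(-5))) = 6*(0 + (30 - 125)) = 6*(0 - 95) = 6*(-95) = -570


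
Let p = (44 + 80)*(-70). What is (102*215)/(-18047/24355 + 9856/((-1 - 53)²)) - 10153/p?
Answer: 3380143553059921/406696686760 ≈ 8311.2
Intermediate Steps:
p = -8680 (p = 124*(-70) = -8680)
(102*215)/(-18047/24355 + 9856/((-1 - 53)²)) - 10153/p = (102*215)/(-18047/24355 + 9856/((-1 - 53)²)) - 10153/(-8680) = 21930/(-18047*1/24355 + 9856/((-54)²)) - 10153*(-1/8680) = 21930/(-18047/24355 + 9856/2916) + 10153/8680 = 21930/(-18047/24355 + 9856*(1/2916)) + 10153/8680 = 21930/(-18047/24355 + 2464/729) + 10153/8680 = 21930/(46854457/17754795) + 10153/8680 = 21930*(17754795/46854457) + 10153/8680 = 389362654350/46854457 + 10153/8680 = 3380143553059921/406696686760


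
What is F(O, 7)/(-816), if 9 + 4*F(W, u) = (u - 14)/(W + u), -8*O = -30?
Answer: 415/140352 ≈ 0.0029569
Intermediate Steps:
O = 15/4 (O = -1/8*(-30) = 15/4 ≈ 3.7500)
F(W, u) = -9/4 + (-14 + u)/(4*(W + u)) (F(W, u) = -9/4 + ((u - 14)/(W + u))/4 = -9/4 + ((-14 + u)/(W + u))/4 = -9/4 + (-14 + u)/(4*(W + u)))
F(O, 7)/(-816) = ((-14 - 9*15/4 - 8*7)/(4*(15/4 + 7)))/(-816) = ((-14 - 135/4 - 56)/(4*(43/4)))*(-1/816) = ((1/4)*(4/43)*(-415/4))*(-1/816) = -415/172*(-1/816) = 415/140352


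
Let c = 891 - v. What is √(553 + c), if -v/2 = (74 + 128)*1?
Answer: 2*√462 ≈ 42.988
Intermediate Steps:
v = -404 (v = -2*(74 + 128) = -404 ≈ -404.00)
c = 1295 (c = 891 - 1*(-404) = 891 + 404 = 1295)
√(553 + c) = √(553 + 1295) = √1848 = 2*√462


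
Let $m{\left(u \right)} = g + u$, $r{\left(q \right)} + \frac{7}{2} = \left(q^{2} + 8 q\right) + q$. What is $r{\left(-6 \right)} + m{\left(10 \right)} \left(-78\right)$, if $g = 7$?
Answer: $- \frac{2695}{2} \approx -1347.5$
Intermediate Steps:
$r{\left(q \right)} = - \frac{7}{2} + q^{2} + 9 q$ ($r{\left(q \right)} = - \frac{7}{2} + \left(\left(q^{2} + 8 q\right) + q\right) = - \frac{7}{2} + \left(q^{2} + 9 q\right) = - \frac{7}{2} + q^{2} + 9 q$)
$m{\left(u \right)} = 7 + u$
$r{\left(-6 \right)} + m{\left(10 \right)} \left(-78\right) = \left(- \frac{7}{2} + \left(-6\right)^{2} + 9 \left(-6\right)\right) + \left(7 + 10\right) \left(-78\right) = \left(- \frac{7}{2} + 36 - 54\right) + 17 \left(-78\right) = - \frac{43}{2} - 1326 = - \frac{2695}{2}$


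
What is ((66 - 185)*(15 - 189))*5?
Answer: 103530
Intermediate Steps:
((66 - 185)*(15 - 189))*5 = -119*(-174)*5 = 20706*5 = 103530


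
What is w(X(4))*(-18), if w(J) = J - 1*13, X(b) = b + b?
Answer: 90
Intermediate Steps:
X(b) = 2*b
w(J) = -13 + J (w(J) = J - 13 = -13 + J)
w(X(4))*(-18) = (-13 + 2*4)*(-18) = (-13 + 8)*(-18) = -5*(-18) = 90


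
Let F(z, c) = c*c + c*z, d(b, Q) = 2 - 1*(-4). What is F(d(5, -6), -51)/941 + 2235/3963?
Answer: 3732740/1243061 ≈ 3.0029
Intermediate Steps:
d(b, Q) = 6 (d(b, Q) = 2 + 4 = 6)
F(z, c) = c² + c*z
F(d(5, -6), -51)/941 + 2235/3963 = -51*(-51 + 6)/941 + 2235/3963 = -51*(-45)*(1/941) + 2235*(1/3963) = 2295*(1/941) + 745/1321 = 2295/941 + 745/1321 = 3732740/1243061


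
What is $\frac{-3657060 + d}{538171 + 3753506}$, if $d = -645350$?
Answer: $- \frac{4302410}{4291677} \approx -1.0025$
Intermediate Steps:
$\frac{-3657060 + d}{538171 + 3753506} = \frac{-3657060 - 645350}{538171 + 3753506} = - \frac{4302410}{4291677}$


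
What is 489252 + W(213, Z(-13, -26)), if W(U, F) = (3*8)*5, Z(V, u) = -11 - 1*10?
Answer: 489372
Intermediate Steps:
Z(V, u) = -21 (Z(V, u) = -11 - 10 = -21)
W(U, F) = 120 (W(U, F) = 24*5 = 120)
489252 + W(213, Z(-13, -26)) = 489252 + 120 = 489372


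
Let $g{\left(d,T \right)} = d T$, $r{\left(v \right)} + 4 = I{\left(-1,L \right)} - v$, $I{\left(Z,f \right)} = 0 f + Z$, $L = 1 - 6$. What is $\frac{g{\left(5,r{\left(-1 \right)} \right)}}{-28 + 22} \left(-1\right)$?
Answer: $- \frac{10}{3} \approx -3.3333$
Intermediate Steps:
$L = -5$ ($L = 1 - 6 = -5$)
$I{\left(Z,f \right)} = Z$ ($I{\left(Z,f \right)} = 0 + Z = Z$)
$r{\left(v \right)} = -5 - v$ ($r{\left(v \right)} = -4 - \left(1 + v\right) = -5 - v$)
$g{\left(d,T \right)} = T d$
$\frac{g{\left(5,r{\left(-1 \right)} \right)}}{-28 + 22} \left(-1\right) = \frac{\left(-5 - -1\right) 5}{-28 + 22} \left(-1\right) = \frac{\left(-5 + 1\right) 5}{-6} \left(-1\right) = - \frac{\left(-4\right) 5}{6} \left(-1\right) = \left(- \frac{1}{6}\right) \left(-20\right) \left(-1\right) = \frac{10}{3} \left(-1\right) = - \frac{10}{3}$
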